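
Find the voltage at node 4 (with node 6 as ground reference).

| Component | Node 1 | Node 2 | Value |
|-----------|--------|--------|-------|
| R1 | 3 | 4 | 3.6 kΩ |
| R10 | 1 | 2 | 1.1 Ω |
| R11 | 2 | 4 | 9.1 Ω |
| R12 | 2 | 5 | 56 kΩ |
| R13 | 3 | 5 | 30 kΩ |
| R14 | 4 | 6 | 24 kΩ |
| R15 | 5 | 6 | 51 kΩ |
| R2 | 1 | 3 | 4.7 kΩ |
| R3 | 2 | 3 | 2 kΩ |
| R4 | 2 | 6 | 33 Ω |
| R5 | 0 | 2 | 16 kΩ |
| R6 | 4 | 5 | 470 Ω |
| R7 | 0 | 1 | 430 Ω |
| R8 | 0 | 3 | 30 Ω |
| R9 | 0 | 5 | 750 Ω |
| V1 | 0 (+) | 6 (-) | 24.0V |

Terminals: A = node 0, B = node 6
Nodal analysis, taking node 6 as the 0 V reference.
Source V1 fixes V_0 = 24 V.
KCL at each unknown node (sum of currents leaving = 0; resistances in Ω):
  Node 1: (V_1 - V_3)/4700 + (V_1 - 24)/430 + (V_1 - V_2)/1.1 = 0
  Node 2: (V_2 - V_3)/2000 + (V_2 - 0)/33 + (V_2 - 24)/16000 + (V_2 - V_1)/1.1 + (V_2 - V_4)/9.1 + (V_2 - V_5)/56000 = 0
  Node 3: (V_3 - V_4)/3600 + (V_3 - V_1)/4700 + (V_3 - V_2)/2000 + (V_3 - 24)/30 + (V_3 - V_5)/30000 = 0
  Node 4: (V_4 - V_3)/3600 + (V_4 - V_5)/470 + (V_4 - V_2)/9.1 + (V_4 - 0)/24000 = 0
  Node 5: (V_5 - V_4)/470 + (V_5 - 24)/750 + (V_5 - V_2)/56000 + (V_5 - V_3)/30000 + (V_5 - 0)/51000 = 0
Collecting terms (coefficients in siemens):
  0.9116·V_1 - 0.9091·V_2 - 0.0002128·V_3 = 0.05581
  1.05·V_2 - 0.9091·V_1 - 0.0005·V_3 - 0.1099·V_4 - 0.00001786·V_5 = 0.0015
  0.03436·V_3 - 0.0002128·V_1 - 0.0005·V_2 - 0.0002778·V_4 - 0.00003333·V_5 = 0.8
  0.1123·V_4 - 0.1099·V_2 - 0.0002778·V_3 - 0.002128·V_5 = 0
  0.003532·V_5 - 0.00001786·V_2 - 0.00003333·V_3 - 0.002128·V_4 = 0.032
Solving these 5 simultaneous equations (Gaussian elimination) gives:
  V_1 = 2.952 V, V_2 = 2.893 V, V_3 = 23.38 V, V_4 = 3.099 V
  V_5 = 11.16 V
The requested potential is V_4 = 3.099 V.

Final answer: V_4 = 3.099 V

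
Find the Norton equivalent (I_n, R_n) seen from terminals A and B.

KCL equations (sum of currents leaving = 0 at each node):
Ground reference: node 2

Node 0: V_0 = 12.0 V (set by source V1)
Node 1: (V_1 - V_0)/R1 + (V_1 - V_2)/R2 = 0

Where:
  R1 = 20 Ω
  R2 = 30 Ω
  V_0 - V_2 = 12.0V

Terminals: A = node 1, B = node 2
Find the Thévenin equivalent first; then I_n = V_th/R_th and R_n = R_th.
Step 1 — V_th is the open-circuit voltage V_A - V_B (nothing connected across the terminals).
Nodal analysis, taking node 2 as the 0 V reference.
Source V1 fixes V_0 = 12 V.
KCL at each unknown node (sum of currents leaving = 0; resistances in Ω):
  Node 1: (V_1 - 12)/20 + (V_1 - 0)/30 = 0
Collecting terms: 0.08333 × V_1 = 0.6  =>  V_1 = 7.2 V
V_th = V_1 - V_2 = 7.2 - 0 = 7.2 V
Step 2 — R_th: zero the source — replace V1 by a short circuit (node 2 merges into node 0) — and find the resistance seen between A (node 1) and B (node 0).
Reduce the network between node 1 (A) and node 0 (B) by series/parallel combination:
  Rp1 = R1 ‖ R2 (parallel, both between nodes 0 and 1) = 1/(1/20 + 1/30) = 12 Ω
R_th = 12 Ω
I_n = V_th/R_th = 7.2/12 = 0.6 A, and R_n = R_th = 12 Ω

Final answer: I_n = 0.6 A, R_n = 12 Ω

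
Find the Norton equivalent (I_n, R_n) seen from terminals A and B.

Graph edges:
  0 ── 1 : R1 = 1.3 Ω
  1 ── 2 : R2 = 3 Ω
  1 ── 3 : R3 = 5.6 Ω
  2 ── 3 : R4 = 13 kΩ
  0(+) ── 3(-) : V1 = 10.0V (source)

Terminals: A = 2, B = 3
Find the Thévenin equivalent first; then I_n = V_th/R_th and R_n = R_th.
Step 1 — V_th is the open-circuit voltage V_A - V_B (nothing connected across the terminals).
Nodal analysis, taking node 3 as the 0 V reference.
Source V1 fixes V_0 = 10 V.
KCL at each unknown node (sum of currents leaving = 0; resistances in Ω):
  Node 1: (V_1 - 10)/1.3 + (V_1 - V_2)/3 + (V_1 - 0)/5.6 = 0
  Node 2: (V_2 - V_1)/3 + (V_2 - 0)/13000 = 0
Collecting terms (coefficients in siemens):
  1.281·V_1 - 0.3333·V_2 = 7.692
  0.3334·V_2 - 0.3333·V_1 = 0
Determinant D = (1.281)(0.3334) - (-0.3333)(-0.3333) = 0.316
V_1 = [(7.692)(0.3334) - (-0.3333)(0)]/D = 8.115 V
V_2 = [(1.281)(0) - (7.692)(-0.3333)]/D = 8.113 V
V_th = V_2 - V_3 = 8.113 - 0 = 8.113 V
Step 2 — R_th: zero the source — replace V1 by a short circuit (node 3 merges into node 0) — and find the resistance seen between A (node 2) and B (node 0).
Reduce the network between node 2 (A) and node 0 (B) by series/parallel combination:
  Rp1 = R1 ‖ R3 (parallel, both between nodes 0 and 1) = 1/(1/1.3 + 1/5.6) = 1.055 Ω
  Rs1 = R2 + Rp1 (series, joined only at node 1) = 3 + 1.055 = 4.055 Ω
  Rp2 = R4 ‖ Rs1 (parallel, both between nodes 0 and 2) = 1/(1/13000 + 1/4.055) = 4.054 Ω
R_th = 4.054 Ω
I_n = V_th/R_th = 8.113/4.054 = 2.001 A, and R_n = R_th = 4.054 Ω

Final answer: I_n = 2.001 A, R_n = 4.054 Ω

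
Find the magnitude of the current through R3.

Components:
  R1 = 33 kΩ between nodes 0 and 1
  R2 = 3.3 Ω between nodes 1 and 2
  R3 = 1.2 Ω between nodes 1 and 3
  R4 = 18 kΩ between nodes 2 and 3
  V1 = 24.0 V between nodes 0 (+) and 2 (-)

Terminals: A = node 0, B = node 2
Nodal analysis, taking node 2 as the 0 V reference.
Source V1 fixes V_0 = 24 V.
KCL at each unknown node (sum of currents leaving = 0; resistances in Ω):
  Node 1: (V_1 - 24)/33000 + (V_1 - 0)/3.3 + (V_1 - V_3)/1.2 = 0
  Node 3: (V_3 - V_1)/1.2 + (V_3 - 0)/18000 = 0
Collecting terms (coefficients in siemens):
  1.136·V_1 - 0.8333·V_3 = 0.0007273
  0.8334·V_3 - 0.8333·V_1 = 0
Determinant D = (1.136)(0.8334) - (-0.8333)(-0.8333) = 0.2526
V_1 = [(0.0007273)(0.8334) - (-0.8333)(0)]/D = 0.002399 V
V_3 = [(1.136)(0) - (0.0007273)(-0.8333)]/D = 0.002399 V
I_R3 = (V_1 - V_3)/R3 = (0.002399 - 0.002399)/1.2 = 0.0000001333 A
|I_R3| = 0.0000001333 A

Final answer: |I_R3| = 1.333e-07 A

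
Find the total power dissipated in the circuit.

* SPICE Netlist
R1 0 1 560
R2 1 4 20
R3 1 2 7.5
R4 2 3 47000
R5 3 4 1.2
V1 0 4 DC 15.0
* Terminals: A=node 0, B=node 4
Nodal analysis, taking node 4 as the 0 V reference.
Source V1 fixes V_0 = 15 V.
KCL at each unknown node (sum of currents leaving = 0; resistances in Ω):
  Node 1: (V_1 - 15)/560 + (V_1 - 0)/20 + (V_1 - V_2)/7.5 = 0
  Node 2: (V_2 - V_1)/7.5 + (V_2 - V_3)/47000 = 0
  Node 3: (V_3 - V_2)/47000 + (V_3 - 0)/1.2 = 0
Collecting terms (coefficients in siemens):
  0.1851·V_1 - 0.1333·V_2 = 0.02679
  0.1334·V_2 - 0.1333·V_1 - 0.00002128·V_3 = 0
  0.8334·V_3 - 0.00002128·V_2 = 0
Solving these 3 simultaneous equations (Gaussian elimination) gives:
  V_1 = 0.517 V, V_2 = 0.5169 V, V_3 = 0.0000132 V
Power in each resistor, P = (ΔV)²/R:
  P_R1 = (15 - 0.517)²/560 = 0.3746 W
  P_R2 = (0.517 - 0)²/20 = 0.01337 W
  P_R3 = (0.517 - 0.5169)²/7.5 = 0.0000000009073 W
  P_R4 = (0.5169 - 0.0000132)²/47000 = 0.000005686 W
  P_R5 = (0.0000132 - 0)²/1.2 = 0.0000000001452 W
P_total = P_R1 + P_R2 + P_R3 + P_R4 + P_R5 = 0.3879 W

Final answer: 0.3879 W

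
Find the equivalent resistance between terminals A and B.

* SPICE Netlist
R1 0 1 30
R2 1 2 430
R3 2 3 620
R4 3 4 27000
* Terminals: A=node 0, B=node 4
Reduce the network between node 0 (A) and node 4 (B) by series/parallel combination:
  Rs1 = R1 + R2 (series, joined only at node 1) = 30 + 430 = 460 Ω
  Rs2 = R3 + Rs1 (series, joined only at node 2) = 620 + 460 = 1080 Ω
  Rs3 = R4 + Rs2 (series, joined only at node 3) = 27000 + 1080 = 28080 Ω
R_eq = 28.08 kΩ

Final answer: 28.08 kΩ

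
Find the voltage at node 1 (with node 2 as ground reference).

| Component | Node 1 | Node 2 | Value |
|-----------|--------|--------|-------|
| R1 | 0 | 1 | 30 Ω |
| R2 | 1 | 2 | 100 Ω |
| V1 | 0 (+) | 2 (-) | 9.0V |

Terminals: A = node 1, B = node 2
Nodal analysis, taking node 2 as the 0 V reference.
Source V1 fixes V_0 = 9 V.
KCL at each unknown node (sum of currents leaving = 0; resistances in Ω):
  Node 1: (V_1 - 9)/30 + (V_1 - 0)/100 = 0
Collecting terms: 0.04333 × V_1 = 0.3  =>  V_1 = 6.923 V
The requested potential is V_1 = 6.923 V.

Final answer: V_1 = 6.923 V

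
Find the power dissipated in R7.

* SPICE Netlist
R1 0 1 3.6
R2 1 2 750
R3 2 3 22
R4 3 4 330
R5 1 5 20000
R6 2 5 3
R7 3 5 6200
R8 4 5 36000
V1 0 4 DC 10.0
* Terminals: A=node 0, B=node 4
Nodal analysis, taking node 4 as the 0 V reference.
Source V1 fixes V_0 = 10 V.
KCL at each unknown node (sum of currents leaving = 0; resistances in Ω):
  Node 1: (V_1 - 10)/3.6 + (V_1 - V_2)/750 + (V_1 - V_5)/20000 = 0
  Node 2: (V_2 - V_1)/750 + (V_2 - V_3)/22 + (V_2 - V_5)/3 = 0
  Node 3: (V_3 - V_2)/22 + (V_3 - 0)/330 + (V_3 - V_5)/6200 = 0
  Node 5: (V_5 - V_1)/20000 + (V_5 - V_2)/3 + (V_5 - V_3)/6200 + (V_5 - 0)/36000 = 0
Collecting terms (coefficients in siemens):
  0.2792·V_1 - 0.001333·V_2 - 0.00005·V_5 = 2.778
  0.3801·V_2 - 0.001333·V_1 - 0.04545·V_3 - 0.3333·V_5 = 0
  0.04865·V_3 - 0.04545·V_2 - 0.0001613·V_5 = 0
  0.3336·V_5 - 0.00005·V_1 - 0.3333·V_2 - 0.0001613·V_3 = 0
Solving these 4 simultaneous equations (Gaussian elimination) gives:
  V_1 = 9.967 V, V_2 = 3.242 V, V_3 = 3.04 V, V_5 = 3.243 V
I_R7 = (V_3 - V_5)/R7 = (3.04 - 3.243)/6200 = -0.00003268 A
P_R7 = I_R7² × R7 = (-0.00003268)² × 6200 = 0.00000662 W

Final answer: 6.62e-06 W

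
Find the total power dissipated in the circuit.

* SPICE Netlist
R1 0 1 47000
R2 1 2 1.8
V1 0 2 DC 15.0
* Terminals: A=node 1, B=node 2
Nodal analysis, taking node 2 as the 0 V reference.
Source V1 fixes V_0 = 15 V.
KCL at each unknown node (sum of currents leaving = 0; resistances in Ω):
  Node 1: (V_1 - 15)/47000 + (V_1 - 0)/1.8 = 0
Collecting terms: 0.5556 × V_1 = 0.0003191  =>  V_1 = 0.0005744 V
Power in each resistor, P = (ΔV)²/R:
  P_R1 = (15 - 0.0005744)²/47000 = 0.004787 W
  P_R2 = (0.0005744 - 0)²/1.8 = 0.0000001833 W
P_total = P_R1 + P_R2 = 0.004787 W

Final answer: 0.004787 W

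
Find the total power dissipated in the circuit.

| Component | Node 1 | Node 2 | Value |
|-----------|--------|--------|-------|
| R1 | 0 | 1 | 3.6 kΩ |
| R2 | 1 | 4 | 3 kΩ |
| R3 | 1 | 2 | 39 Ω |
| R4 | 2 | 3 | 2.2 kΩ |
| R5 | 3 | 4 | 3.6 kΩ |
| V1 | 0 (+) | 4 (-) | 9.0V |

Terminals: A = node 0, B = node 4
Nodal analysis, taking node 4 as the 0 V reference.
Source V1 fixes V_0 = 9 V.
KCL at each unknown node (sum of currents leaving = 0; resistances in Ω):
  Node 1: (V_1 - 9)/3600 + (V_1 - 0)/3000 + (V_1 - V_2)/39 = 0
  Node 2: (V_2 - V_1)/39 + (V_2 - V_3)/2200 = 0
  Node 3: (V_3 - V_2)/2200 + (V_3 - 0)/3600 = 0
Collecting terms (coefficients in siemens):
  0.02625·V_1 - 0.02564·V_2 = 0.0025
  0.0261·V_2 - 0.02564·V_1 - 0.0004545·V_3 = 0
  0.0007323·V_3 - 0.0004545·V_2 = 0
Solving these 3 simultaneous equations (Gaussian elimination) gives:
  V_1 = 3.195 V, V_2 = 3.174 V, V_3 = 1.97 V
Power in each resistor, P = (ΔV)²/R:
  P_R1 = (9 - 3.195)²/3600 = 0.009359 W
  P_R2 = (3.195 - 0)²/3000 = 0.003404 W
  P_R3 = (3.195 - 3.174)²/39 = 0.00001168 W
  P_R4 = (3.174 - 1.97)²/2200 = 0.0006589 W
  P_R5 = (1.97 - 0)²/3600 = 0.001078 W
P_total = P_R1 + P_R2 + P_R3 + P_R4 + P_R5 = 0.01451 W

Final answer: 0.01451 W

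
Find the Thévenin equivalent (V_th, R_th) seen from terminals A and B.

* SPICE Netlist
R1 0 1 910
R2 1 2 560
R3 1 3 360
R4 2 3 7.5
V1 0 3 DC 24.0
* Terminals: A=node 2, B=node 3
Step 1 — V_th is the open-circuit voltage V_A - V_B (nothing connected across the terminals).
Nodal analysis, taking node 3 as the 0 V reference.
Source V1 fixes V_0 = 24 V.
KCL at each unknown node (sum of currents leaving = 0; resistances in Ω):
  Node 1: (V_1 - 24)/910 + (V_1 - V_2)/560 + (V_1 - 0)/360 = 0
  Node 2: (V_2 - V_1)/560 + (V_2 - 0)/7.5 = 0
Collecting terms (coefficients in siemens):
  0.005662·V_1 - 0.001786·V_2 = 0.02637
  0.1351·V_2 - 0.001786·V_1 = 0
Determinant D = (0.005662)(0.1351) - (-0.001786)(-0.001786) = 0.0007619
V_1 = [(0.02637)(0.1351) - (-0.001786)(0)]/D = 4.677 V
V_2 = [(0.005662)(0) - (0.02637)(-0.001786)]/D = 0.06181 V
V_th = V_2 - V_3 = 0.06181 - 0 = 0.06181 V
Step 2 — R_th: zero the source — replace V1 by a short circuit (node 3 merges into node 0) — and find the resistance seen between A (node 2) and B (node 0).
Reduce the network between node 2 (A) and node 0 (B) by series/parallel combination:
  Rp1 = R1 ‖ R3 (parallel, both between nodes 0 and 1) = 1/(1/910 + 1/360) = 258 Ω
  Rs1 = R2 + Rp1 (series, joined only at node 1) = 560 + 258 = 818 Ω
  Rp2 = R4 ‖ Rs1 (parallel, both between nodes 0 and 2) = 1/(1/7.5 + 1/818) = 7.432 Ω
R_th = 7.432 Ω

Final answer: V_th = 0.06181 V, R_th = 7.432 Ω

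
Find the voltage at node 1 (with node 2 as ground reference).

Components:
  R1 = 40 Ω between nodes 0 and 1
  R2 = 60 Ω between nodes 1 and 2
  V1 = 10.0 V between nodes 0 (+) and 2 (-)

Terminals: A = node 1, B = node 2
Nodal analysis, taking node 2 as the 0 V reference.
Source V1 fixes V_0 = 10 V.
KCL at each unknown node (sum of currents leaving = 0; resistances in Ω):
  Node 1: (V_1 - 10)/40 + (V_1 - 0)/60 = 0
Collecting terms: 0.04167 × V_1 = 0.25  =>  V_1 = 6 V
The requested potential is V_1 = 6 V.

Final answer: V_1 = 6 V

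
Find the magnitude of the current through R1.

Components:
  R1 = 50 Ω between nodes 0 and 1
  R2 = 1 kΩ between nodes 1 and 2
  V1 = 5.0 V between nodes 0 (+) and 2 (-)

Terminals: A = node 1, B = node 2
Nodal analysis, taking node 2 as the 0 V reference.
Source V1 fixes V_0 = 5 V.
KCL at each unknown node (sum of currents leaving = 0; resistances in Ω):
  Node 1: (V_1 - 5)/50 + (V_1 - 0)/1000 = 0
Collecting terms: 0.021 × V_1 = 0.1  =>  V_1 = 4.762 V
I_R1 = (V_0 - V_1)/R1 = (5 - 4.762)/50 = 0.004762 A
|I_R1| = 0.004762 A

Final answer: |I_R1| = 0.004762 A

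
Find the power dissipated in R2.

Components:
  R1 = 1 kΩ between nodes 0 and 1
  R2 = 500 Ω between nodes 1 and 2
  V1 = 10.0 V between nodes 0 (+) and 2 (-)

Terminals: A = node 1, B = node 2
Nodal analysis, taking node 2 as the 0 V reference.
Source V1 fixes V_0 = 10 V.
KCL at each unknown node (sum of currents leaving = 0; resistances in Ω):
  Node 1: (V_1 - 10)/1000 + (V_1 - 0)/500 = 0
Collecting terms: 0.003 × V_1 = 0.01  =>  V_1 = 3.333 V
I_R2 = (V_1 - V_2)/R2 = (3.333 - 0)/500 = 0.006667 A
P_R2 = I_R2² × R2 = (0.006667)² × 500 = 0.02222 W

Final answer: 0.02222 W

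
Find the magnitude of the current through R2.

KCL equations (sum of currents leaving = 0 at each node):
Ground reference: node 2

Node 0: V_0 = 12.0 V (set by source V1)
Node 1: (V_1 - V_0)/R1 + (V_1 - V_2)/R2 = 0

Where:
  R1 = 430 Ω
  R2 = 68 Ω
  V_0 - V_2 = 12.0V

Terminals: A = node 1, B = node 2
Nodal analysis, taking node 2 as the 0 V reference.
Source V1 fixes V_0 = 12 V.
KCL at each unknown node (sum of currents leaving = 0; resistances in Ω):
  Node 1: (V_1 - 12)/430 + (V_1 - 0)/68 = 0
Collecting terms: 0.01703 × V_1 = 0.02791  =>  V_1 = 1.639 V
I_R2 = (V_1 - V_2)/R2 = (1.639 - 0)/68 = 0.0241 A
|I_R2| = 0.0241 A

Final answer: |I_R2| = 0.0241 A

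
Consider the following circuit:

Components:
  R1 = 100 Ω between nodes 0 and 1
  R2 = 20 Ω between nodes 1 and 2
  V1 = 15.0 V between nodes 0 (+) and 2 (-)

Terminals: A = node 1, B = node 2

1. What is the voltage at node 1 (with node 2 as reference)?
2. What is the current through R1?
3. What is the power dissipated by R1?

Nodal analysis, taking node 2 as the 0 V reference.
Source V1 fixes V_0 = 15 V.
KCL at each unknown node (sum of currents leaving = 0; resistances in Ω):
  Node 1: (V_1 - 15)/100 + (V_1 - 0)/20 = 0
Collecting terms: 0.06 × V_1 = 0.15  =>  V_1 = 2.5 V
Part 1:
  Read off the nodal solution: V_1 = 2.5 V
Part 2:
  I_R1 = (V_0 - V_1)/R1 = (15 - 2.5)/100 = 0.125 A
  Magnitude: I_R1 = 0.125 A
Part 3:
  I_R1 = (V_0 - V_1)/R1 = (15 - 2.5)/100 = 0.125 A
  P_R1 = I_R1² × R1 = (0.125)² × 100 = 1.562 W

Final answers:
1. V_1 = 2.5 V
2. I_R1 = 0.125 A
3. P_R1 = 1.562 W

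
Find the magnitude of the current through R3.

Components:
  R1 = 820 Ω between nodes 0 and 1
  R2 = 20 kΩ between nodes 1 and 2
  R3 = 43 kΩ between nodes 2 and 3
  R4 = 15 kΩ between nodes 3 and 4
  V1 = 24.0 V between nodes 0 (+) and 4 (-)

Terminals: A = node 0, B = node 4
Nodal analysis, taking node 4 as the 0 V reference.
Source V1 fixes V_0 = 24 V.
KCL at each unknown node (sum of currents leaving = 0; resistances in Ω):
  Node 1: (V_1 - 24)/820 + (V_1 - V_2)/20000 = 0
  Node 2: (V_2 - V_1)/20000 + (V_2 - V_3)/43000 = 0
  Node 3: (V_3 - V_2)/43000 + (V_3 - 0)/15000 = 0
Collecting terms (coefficients in siemens):
  0.00127·V_1 - 0.00005·V_2 = 0.02927
  0.00007326·V_2 - 0.00005·V_1 - 0.00002326·V_3 = 0
  0.00008992·V_3 - 0.00002326·V_2 = 0
Solving these 3 simultaneous equations (Gaussian elimination) gives:
  V_1 = 23.75 V, V_2 = 17.66 V, V_3 = 4.567 V
I_R3 = (V_2 - V_3)/R3 = (17.66 - 4.567)/43000 = 0.0003045 A
|I_R3| = 0.0003045 A

Final answer: |I_R3| = 0.0003045 A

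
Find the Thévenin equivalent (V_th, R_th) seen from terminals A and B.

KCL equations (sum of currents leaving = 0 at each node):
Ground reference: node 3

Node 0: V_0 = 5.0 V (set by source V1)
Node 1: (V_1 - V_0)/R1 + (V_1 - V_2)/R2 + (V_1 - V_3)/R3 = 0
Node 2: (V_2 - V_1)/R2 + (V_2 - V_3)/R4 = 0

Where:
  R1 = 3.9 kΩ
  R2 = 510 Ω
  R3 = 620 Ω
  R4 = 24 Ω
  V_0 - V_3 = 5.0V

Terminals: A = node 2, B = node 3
Step 1 — V_th is the open-circuit voltage V_A - V_B (nothing connected across the terminals).
Nodal analysis, taking node 3 as the 0 V reference.
Source V1 fixes V_0 = 5 V.
KCL at each unknown node (sum of currents leaving = 0; resistances in Ω):
  Node 1: (V_1 - 5)/3900 + (V_1 - V_2)/510 + (V_1 - 0)/620 = 0
  Node 2: (V_2 - V_1)/510 + (V_2 - 0)/24 = 0
Collecting terms (coefficients in siemens):
  0.00383·V_1 - 0.001961·V_2 = 0.001282
  0.04363·V_2 - 0.001961·V_1 = 0
Determinant D = (0.00383)(0.04363) - (-0.001961)(-0.001961) = 0.0001633
V_1 = [(0.001282)(0.04363) - (-0.001961)(0)]/D = 0.3426 V
V_2 = [(0.00383)(0) - (0.001282)(-0.001961)]/D = 0.0154 V
V_th = V_2 - V_3 = 0.0154 - 0 = 0.0154 V
Step 2 — R_th: zero the source — replace V1 by a short circuit (node 3 merges into node 0) — and find the resistance seen between A (node 2) and B (node 0).
Reduce the network between node 2 (A) and node 0 (B) by series/parallel combination:
  Rp1 = R1 ‖ R3 (parallel, both between nodes 0 and 1) = 1/(1/3900 + 1/620) = 535 Ω
  Rs1 = R2 + Rp1 (series, joined only at node 1) = 510 + 535 = 1045 Ω
  Rp2 = R4 ‖ Rs1 (parallel, both between nodes 0 and 2) = 1/(1/24 + 1/1045) = 23.46 Ω
R_th = 23.46 Ω

Final answer: V_th = 0.0154 V, R_th = 23.46 Ω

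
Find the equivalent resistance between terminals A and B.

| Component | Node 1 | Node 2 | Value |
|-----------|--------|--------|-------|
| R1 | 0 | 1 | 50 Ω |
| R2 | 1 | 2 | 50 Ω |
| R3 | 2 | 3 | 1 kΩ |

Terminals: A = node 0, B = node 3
Reduce the network between node 0 (A) and node 3 (B) by series/parallel combination:
  Rs1 = R1 + R2 (series, joined only at node 1) = 50 + 50 = 100 Ω
  Rs2 = R3 + Rs1 (series, joined only at node 2) = 1000 + 100 = 1100 Ω
R_eq = 1.1 kΩ

Final answer: 1.1 kΩ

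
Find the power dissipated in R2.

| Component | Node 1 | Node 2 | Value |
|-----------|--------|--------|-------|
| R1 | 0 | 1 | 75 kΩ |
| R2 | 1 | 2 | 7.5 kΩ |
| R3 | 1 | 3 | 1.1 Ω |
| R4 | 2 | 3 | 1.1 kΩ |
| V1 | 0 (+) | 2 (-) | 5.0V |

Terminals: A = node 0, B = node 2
Nodal analysis, taking node 2 as the 0 V reference.
Source V1 fixes V_0 = 5 V.
KCL at each unknown node (sum of currents leaving = 0; resistances in Ω):
  Node 1: (V_1 - 5)/75000 + (V_1 - 0)/7500 + (V_1 - V_3)/1.1 = 0
  Node 3: (V_3 - V_1)/1.1 + (V_3 - 0)/1100 = 0
Collecting terms (coefficients in siemens):
  0.9092·V_1 - 0.9091·V_3 = 0.00006667
  0.91·V_3 - 0.9091·V_1 = 0
Determinant D = (0.9092)(0.91) - (-0.9091)(-0.9091) = 0.0009599
V_1 = [(0.00006667)(0.91) - (-0.9091)(0)]/D = 0.0632 V
V_3 = [(0.9092)(0) - (0.00006667)(-0.9091)]/D = 0.06314 V
I_R2 = (V_1 - V_2)/R2 = (0.0632 - 0)/7500 = 0.000008427 A
P_R2 = I_R2² × R2 = (0.000008427)² × 7500 = 0.0000005326 W

Final answer: 5.326e-07 W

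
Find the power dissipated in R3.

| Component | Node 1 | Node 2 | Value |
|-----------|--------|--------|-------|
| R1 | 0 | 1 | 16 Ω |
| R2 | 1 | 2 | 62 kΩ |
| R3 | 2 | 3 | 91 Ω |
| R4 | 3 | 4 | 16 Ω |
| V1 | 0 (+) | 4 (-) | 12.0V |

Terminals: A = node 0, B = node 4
Nodal analysis, taking node 4 as the 0 V reference.
Source V1 fixes V_0 = 12 V.
KCL at each unknown node (sum of currents leaving = 0; resistances in Ω):
  Node 1: (V_1 - 12)/16 + (V_1 - V_2)/62000 = 0
  Node 2: (V_2 - V_1)/62000 + (V_2 - V_3)/91 = 0
  Node 3: (V_3 - V_2)/91 + (V_3 - 0)/16 = 0
Collecting terms (coefficients in siemens):
  0.06252·V_1 - 0.00001613·V_2 = 0.75
  0.01101·V_2 - 0.00001613·V_1 - 0.01099·V_3 = 0
  0.07349·V_3 - 0.01099·V_2 = 0
Solving these 3 simultaneous equations (Gaussian elimination) gives:
  V_1 = 12 V, V_2 = 0.02067 V, V_3 = 0.003091 V
I_R3 = (V_2 - V_3)/R3 = (0.02067 - 0.003091)/91 = 0.0001932 A
P_R3 = I_R3² × R3 = (0.0001932)² × 91 = 0.000003395 W

Final answer: 3.395e-06 W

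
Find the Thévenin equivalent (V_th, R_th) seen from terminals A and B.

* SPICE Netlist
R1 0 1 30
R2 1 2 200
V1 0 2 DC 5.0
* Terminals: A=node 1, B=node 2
Step 1 — V_th is the open-circuit voltage V_A - V_B (nothing connected across the terminals).
Nodal analysis, taking node 2 as the 0 V reference.
Source V1 fixes V_0 = 5 V.
KCL at each unknown node (sum of currents leaving = 0; resistances in Ω):
  Node 1: (V_1 - 5)/30 + (V_1 - 0)/200 = 0
Collecting terms: 0.03833 × V_1 = 0.1667  =>  V_1 = 4.348 V
V_th = V_1 - V_2 = 4.348 - 0 = 4.348 V
Step 2 — R_th: zero the source — replace V1 by a short circuit (node 2 merges into node 0) — and find the resistance seen between A (node 1) and B (node 0).
Reduce the network between node 1 (A) and node 0 (B) by series/parallel combination:
  Rp1 = R1 ‖ R2 (parallel, both between nodes 0 and 1) = 1/(1/30 + 1/200) = 26.09 Ω
R_th = 26.09 Ω

Final answer: V_th = 4.348 V, R_th = 26.09 Ω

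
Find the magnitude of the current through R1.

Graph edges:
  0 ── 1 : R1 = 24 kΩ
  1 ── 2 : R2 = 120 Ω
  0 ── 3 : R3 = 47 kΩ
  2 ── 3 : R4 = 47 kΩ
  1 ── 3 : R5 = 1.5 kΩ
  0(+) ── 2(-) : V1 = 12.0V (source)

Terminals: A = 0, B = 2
Nodal analysis, taking node 2 as the 0 V reference.
Source V1 fixes V_0 = 12 V.
KCL at each unknown node (sum of currents leaving = 0; resistances in Ω):
  Node 1: (V_1 - 12)/24000 + (V_1 - 0)/120 + (V_1 - V_3)/1500 = 0
  Node 3: (V_3 - 12)/47000 + (V_3 - 0)/47000 + (V_3 - V_1)/1500 = 0
Collecting terms (coefficients in siemens):
  0.009042·V_1 - 0.0006667·V_3 = 0.0005
  0.0007092·V_3 - 0.0006667·V_1 = 0.0002553
Determinant D = (0.009042)(0.0007092) - (-0.0006667)(-0.0006667) = 0.000005968
V_1 = [(0.0005)(0.0007092) - (-0.0006667)(0.0002553)]/D = 0.08794 V
V_3 = [(0.009042)(0.0002553) - (0.0005)(-0.0006667)]/D = 0.4427 V
I_R1 = (V_0 - V_1)/R1 = (12 - 0.08794)/24000 = 0.0004963 A
|I_R1| = 0.0004963 A

Final answer: |I_R1| = 0.0004963 A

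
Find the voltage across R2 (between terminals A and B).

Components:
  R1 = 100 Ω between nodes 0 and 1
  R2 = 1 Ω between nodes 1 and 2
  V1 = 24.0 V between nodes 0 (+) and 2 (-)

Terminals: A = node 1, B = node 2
R1 and R2 are in series across V1 (node 0 → node 1 → node 2), and the output A–B is taken across R2, so this is a voltage divider.
Series current: I = V1/(R1 + R2) = 24/(100 + 1) = 24/101 = 0.2376 A
V_R2 = I × R2 = V1 × R2/(R1 + R2) = 24 × 1/101 = 0.2376 V

Final answer: 0.2376 V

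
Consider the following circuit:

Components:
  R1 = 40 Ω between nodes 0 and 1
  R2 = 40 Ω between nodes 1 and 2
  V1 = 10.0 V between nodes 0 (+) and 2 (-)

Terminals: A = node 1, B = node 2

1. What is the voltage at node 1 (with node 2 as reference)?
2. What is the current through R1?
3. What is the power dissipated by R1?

Nodal analysis, taking node 2 as the 0 V reference.
Source V1 fixes V_0 = 10 V.
KCL at each unknown node (sum of currents leaving = 0; resistances in Ω):
  Node 1: (V_1 - 10)/40 + (V_1 - 0)/40 = 0
Collecting terms: 0.05 × V_1 = 0.25  =>  V_1 = 5 V
Part 1:
  Read off the nodal solution: V_1 = 5 V
Part 2:
  I_R1 = (V_0 - V_1)/R1 = (10 - 5)/40 = 0.125 A
  Magnitude: I_R1 = 0.125 A
Part 3:
  I_R1 = (V_0 - V_1)/R1 = (10 - 5)/40 = 0.125 A
  P_R1 = I_R1² × R1 = (0.125)² × 40 = 0.625 W

Final answers:
1. V_1 = 5 V
2. I_R1 = 0.125 A
3. P_R1 = 0.625 W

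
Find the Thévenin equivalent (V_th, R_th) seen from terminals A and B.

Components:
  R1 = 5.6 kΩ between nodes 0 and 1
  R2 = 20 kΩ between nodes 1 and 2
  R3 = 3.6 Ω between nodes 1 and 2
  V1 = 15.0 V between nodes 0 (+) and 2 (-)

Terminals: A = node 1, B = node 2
Step 1 — V_th is the open-circuit voltage V_A - V_B (nothing connected across the terminals).
Nodal analysis, taking node 2 as the 0 V reference.
Source V1 fixes V_0 = 15 V.
KCL at each unknown node (sum of currents leaving = 0; resistances in Ω):
  Node 1: (V_1 - 15)/5600 + (V_1 - 0)/20000 + (V_1 - 0)/3.6 = 0
Collecting terms: 0.278 × V_1 = 0.002679  =>  V_1 = 0.009635 V
V_th = V_1 - V_2 = 0.009635 - 0 = 0.009635 V
Step 2 — R_th: zero the source — replace V1 by a short circuit (node 2 merges into node 0) — and find the resistance seen between A (node 1) and B (node 0).
Reduce the network between node 1 (A) and node 0 (B) by series/parallel combination:
  Rp1 = R1 ‖ R2 ‖ R3 (parallel, all between nodes 0 and 1) = 1/(1/5600 + 1/20000 + 1/3.6) = 3.597 Ω
R_th = 3.597 Ω

Final answer: V_th = 0.009635 V, R_th = 3.597 Ω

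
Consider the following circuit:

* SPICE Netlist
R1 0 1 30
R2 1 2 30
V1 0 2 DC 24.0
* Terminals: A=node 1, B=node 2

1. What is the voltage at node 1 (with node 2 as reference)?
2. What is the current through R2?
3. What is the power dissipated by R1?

Nodal analysis, taking node 2 as the 0 V reference.
Source V1 fixes V_0 = 24 V.
KCL at each unknown node (sum of currents leaving = 0; resistances in Ω):
  Node 1: (V_1 - 24)/30 + (V_1 - 0)/30 = 0
Collecting terms: 0.06667 × V_1 = 0.8  =>  V_1 = 12 V
Part 1:
  Read off the nodal solution: V_1 = 12 V
Part 2:
  I_R2 = (V_1 - V_2)/R2 = (12 - 0)/30 = 0.4 A
  Magnitude: I_R2 = 0.4 A
Part 3:
  I_R1 = (V_0 - V_1)/R1 = (24 - 12)/30 = 0.4 A
  P_R1 = I_R1² × R1 = (0.4)² × 30 = 4.8 W

Final answers:
1. V_1 = 12 V
2. I_R2 = 0.4 A
3. P_R1 = 4.8 W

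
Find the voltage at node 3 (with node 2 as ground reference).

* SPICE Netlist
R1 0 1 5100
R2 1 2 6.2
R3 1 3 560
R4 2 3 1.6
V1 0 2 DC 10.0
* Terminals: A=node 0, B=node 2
Nodal analysis, taking node 2 as the 0 V reference.
Source V1 fixes V_0 = 10 V.
KCL at each unknown node (sum of currents leaving = 0; resistances in Ω):
  Node 1: (V_1 - 10)/5100 + (V_1 - 0)/6.2 + (V_1 - V_3)/560 = 0
  Node 3: (V_3 - V_1)/560 + (V_3 - 0)/1.6 = 0
Collecting terms (coefficients in siemens):
  0.1633·V_1 - 0.001786·V_3 = 0.001961
  0.6268·V_3 - 0.001786·V_1 = 0
Determinant D = (0.1633)(0.6268) - (-0.001786)(-0.001786) = 0.1023
V_1 = [(0.001961)(0.6268) - (-0.001786)(0)]/D = 0.01201 V
V_3 = [(0.1633)(0) - (0.001961)(-0.001786)]/D = 0.00003422 V
The requested potential is V_3 = 0.00003422 V.

Final answer: V_3 = 3.422e-05 V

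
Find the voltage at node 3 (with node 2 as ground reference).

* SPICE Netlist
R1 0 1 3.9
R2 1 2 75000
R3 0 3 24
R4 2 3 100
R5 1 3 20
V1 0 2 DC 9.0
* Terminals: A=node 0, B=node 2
Nodal analysis, taking node 2 as the 0 V reference.
Source V1 fixes V_0 = 9 V.
KCL at each unknown node (sum of currents leaving = 0; resistances in Ω):
  Node 1: (V_1 - 9)/3.9 + (V_1 - 0)/75000 + (V_1 - V_3)/20 = 0
  Node 3: (V_3 - 9)/24 + (V_3 - 0)/100 + (V_3 - V_1)/20 = 0
Collecting terms (coefficients in siemens):
  0.3064·V_1 - 0.05·V_3 = 2.308
  0.1017·V_3 - 0.05·V_1 = 0.375
Determinant D = (0.3064)(0.1017) - (-0.05)(-0.05) = 0.02865
V_1 = [(2.308)(0.1017) - (-0.05)(0.375)]/D = 8.843 V
V_3 = [(0.3064)(0.375) - (2.308)(-0.05)]/D = 8.037 V
The requested potential is V_3 = 8.037 V.

Final answer: V_3 = 8.037 V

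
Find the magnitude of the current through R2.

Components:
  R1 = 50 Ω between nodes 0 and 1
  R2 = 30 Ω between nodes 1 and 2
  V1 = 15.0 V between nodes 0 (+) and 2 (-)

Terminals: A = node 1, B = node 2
Nodal analysis, taking node 2 as the 0 V reference.
Source V1 fixes V_0 = 15 V.
KCL at each unknown node (sum of currents leaving = 0; resistances in Ω):
  Node 1: (V_1 - 15)/50 + (V_1 - 0)/30 = 0
Collecting terms: 0.05333 × V_1 = 0.3  =>  V_1 = 5.625 V
I_R2 = (V_1 - V_2)/R2 = (5.625 - 0)/30 = 0.1875 A
|I_R2| = 0.1875 A

Final answer: |I_R2| = 0.1875 A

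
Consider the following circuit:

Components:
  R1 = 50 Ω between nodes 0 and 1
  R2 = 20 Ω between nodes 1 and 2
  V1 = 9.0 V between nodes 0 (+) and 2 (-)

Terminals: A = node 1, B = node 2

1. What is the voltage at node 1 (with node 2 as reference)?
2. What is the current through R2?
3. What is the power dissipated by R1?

Nodal analysis, taking node 2 as the 0 V reference.
Source V1 fixes V_0 = 9 V.
KCL at each unknown node (sum of currents leaving = 0; resistances in Ω):
  Node 1: (V_1 - 9)/50 + (V_1 - 0)/20 = 0
Collecting terms: 0.07 × V_1 = 0.18  =>  V_1 = 2.571 V
Part 1:
  Read off the nodal solution: V_1 = 2.571 V
Part 2:
  I_R2 = (V_1 - V_2)/R2 = (2.571 - 0)/20 = 0.1286 A
  Magnitude: I_R2 = 0.1286 A
Part 3:
  I_R1 = (V_0 - V_1)/R1 = (9 - 2.571)/50 = 0.1286 A
  P_R1 = I_R1² × R1 = (0.1286)² × 50 = 0.8265 W

Final answers:
1. V_1 = 2.571 V
2. I_R2 = 0.1286 A
3. P_R1 = 0.8265 W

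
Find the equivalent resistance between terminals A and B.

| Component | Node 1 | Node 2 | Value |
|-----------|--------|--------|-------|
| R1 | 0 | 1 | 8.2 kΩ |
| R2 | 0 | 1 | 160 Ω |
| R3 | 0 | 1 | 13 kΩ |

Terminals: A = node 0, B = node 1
Reduce the network between node 0 (A) and node 1 (B) by series/parallel combination:
  Rp1 = R1 ‖ R2 ‖ R3 (parallel, all between nodes 0 and 1) = 1/(1/8200 + 1/160 + 1/13000) = 155.1 Ω
R_eq = 155.1 Ω

Final answer: 155.1 Ω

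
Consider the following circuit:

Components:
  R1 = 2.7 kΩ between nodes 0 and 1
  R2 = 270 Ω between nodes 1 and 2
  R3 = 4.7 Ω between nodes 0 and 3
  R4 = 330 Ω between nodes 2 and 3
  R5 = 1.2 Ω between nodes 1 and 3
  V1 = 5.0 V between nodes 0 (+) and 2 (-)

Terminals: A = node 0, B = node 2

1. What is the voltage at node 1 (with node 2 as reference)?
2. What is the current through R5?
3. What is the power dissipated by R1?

Nodal analysis, taking node 2 as the 0 V reference.
Source V1 fixes V_0 = 5 V.
KCL at each unknown node (sum of currents leaving = 0; resistances in Ω):
  Node 1: (V_1 - 5)/2700 + (V_1 - 0)/270 + (V_1 - V_3)/1.2 = 0
  Node 3: (V_3 - 5)/4.7 + (V_3 - 0)/330 + (V_3 - V_1)/1.2 = 0
Collecting terms (coefficients in siemens):
  0.8374·V_1 - 0.8333·V_3 = 0.001852
  1.049·V_3 - 0.8333·V_1 = 1.064
Determinant D = (0.8374)(1.049) - (-0.8333)(-0.8333) = 0.1841
V_1 = [(0.001852)(1.049) - (-0.8333)(1.064)]/D = 4.826 V
V_3 = [(0.8374)(1.064) - (0.001852)(-0.8333)]/D = 4.847 V
Part 1:
  Read off the nodal solution: V_1 = 4.826 V
Part 2:
  I_R5 = (V_1 - V_3)/R5 = (4.826 - 4.847)/1.2 = -0.01781 A
  Magnitude: I_R5 = 0.01781 A
Part 3:
  I_R1 = (V_0 - V_1)/R1 = (5 - 4.826)/2700 = 0.00006449 A
  P_R1 = I_R1² × R1 = (0.00006449)² × 2700 = 0.00001123 W

Final answers:
1. V_1 = 4.826 V
2. I_R5 = 0.01781 A
3. P_R1 = 1.123e-05 W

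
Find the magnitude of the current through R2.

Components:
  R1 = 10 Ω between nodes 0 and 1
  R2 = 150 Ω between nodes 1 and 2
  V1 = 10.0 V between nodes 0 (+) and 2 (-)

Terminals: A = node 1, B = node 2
Nodal analysis, taking node 2 as the 0 V reference.
Source V1 fixes V_0 = 10 V.
KCL at each unknown node (sum of currents leaving = 0; resistances in Ω):
  Node 1: (V_1 - 10)/10 + (V_1 - 0)/150 = 0
Collecting terms: 0.1067 × V_1 = 1  =>  V_1 = 9.375 V
I_R2 = (V_1 - V_2)/R2 = (9.375 - 0)/150 = 0.0625 A
|I_R2| = 0.0625 A

Final answer: |I_R2| = 0.0625 A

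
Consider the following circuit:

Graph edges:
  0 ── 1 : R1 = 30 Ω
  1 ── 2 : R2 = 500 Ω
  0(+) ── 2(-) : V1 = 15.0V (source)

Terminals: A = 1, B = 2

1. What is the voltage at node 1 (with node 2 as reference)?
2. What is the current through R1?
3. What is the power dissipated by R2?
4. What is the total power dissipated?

Nodal analysis, taking node 2 as the 0 V reference.
Source V1 fixes V_0 = 15 V.
KCL at each unknown node (sum of currents leaving = 0; resistances in Ω):
  Node 1: (V_1 - 15)/30 + (V_1 - 0)/500 = 0
Collecting terms: 0.03533 × V_1 = 0.5  =>  V_1 = 14.15 V
Part 1:
  Read off the nodal solution: V_1 = 14.15 V
Part 2:
  I_R1 = (V_0 - V_1)/R1 = (15 - 14.15)/30 = 0.0283 A
  Magnitude: I_R1 = 0.0283 A
Part 3:
  I_R2 = (V_1 - V_2)/R2 = (14.15 - 0)/500 = 0.0283 A
  P_R2 = I_R2² × R2 = (0.0283)² × 500 = 0.4005 W
Part 4:
  Power in each resistor, P = (ΔV)²/R:
    P_R1 = (15 - 14.15)²/30 = 0.02403 W
    P_R2 = (14.15 - 0)²/500 = 0.4005 W
  P_total = P_R1 + P_R2 = 0.4245 W

Final answers:
1. V_1 = 14.15 V
2. I_R1 = 0.0283 A
3. P_R2 = 0.4005 W
4. P_total = 0.4245 W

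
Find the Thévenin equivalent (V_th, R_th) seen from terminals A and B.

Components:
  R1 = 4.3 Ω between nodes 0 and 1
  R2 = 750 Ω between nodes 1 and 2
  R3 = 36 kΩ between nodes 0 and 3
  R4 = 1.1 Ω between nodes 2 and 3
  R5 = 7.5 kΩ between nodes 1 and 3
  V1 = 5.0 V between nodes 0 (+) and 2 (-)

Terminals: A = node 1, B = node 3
Step 1 — V_th is the open-circuit voltage V_A - V_B (nothing connected across the terminals).
Nodal analysis, taking node 2 as the 0 V reference.
Source V1 fixes V_0 = 5 V.
KCL at each unknown node (sum of currents leaving = 0; resistances in Ω):
  Node 1: (V_1 - 5)/4.3 + (V_1 - 0)/750 + (V_1 - V_3)/7500 = 0
  Node 3: (V_3 - 5)/36000 + (V_3 - 0)/1.1 + (V_3 - V_1)/7500 = 0
Collecting terms (coefficients in siemens):
  0.234·V_1 - 0.0001333·V_3 = 1.163
  0.9093·V_3 - 0.0001333·V_1 = 0.0001389
Determinant D = (0.234)(0.9093) - (-0.0001333)(-0.0001333) = 0.2128
V_1 = [(1.163)(0.9093) - (-0.0001333)(0.0001389)]/D = 4.969 V
V_3 = [(0.234)(0.0001389) - (1.163)(-0.0001333)]/D = 0.0008814 V
V_th = V_1 - V_3 = 4.969 - 0.0008814 = 4.968 V
Step 2 — R_th: zero the source — replace V1 by a short circuit (node 2 merges into node 0) — and find the resistance seen between A (node 1) and B (node 3).
Reduce the network between node 1 (A) and node 3 (B) by series/parallel combination:
  Rp1 = R1 ‖ R2 (parallel, both between nodes 0 and 1) = 1/(1/4.3 + 1/750) = 4.275 Ω
  Rp2 = R3 ‖ R4 (parallel, both between nodes 0 and 3) = 1/(1/36000 + 1/1.1) = 1.1 Ω
  Rs1 = Rp1 + Rp2 (series, joined only at node 0) = 4.275 + 1.1 = 5.375 Ω
  Rp3 = R5 ‖ Rs1 (parallel, both between nodes 1 and 3) = 1/(1/7500 + 1/5.375) = 5.372 Ω
R_th = 5.372 Ω

Final answer: V_th = 4.968 V, R_th = 5.372 Ω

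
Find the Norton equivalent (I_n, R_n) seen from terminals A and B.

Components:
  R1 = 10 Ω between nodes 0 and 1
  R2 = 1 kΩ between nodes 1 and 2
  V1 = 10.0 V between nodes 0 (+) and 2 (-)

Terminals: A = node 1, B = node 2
Find the Thévenin equivalent first; then I_n = V_th/R_th and R_n = R_th.
Step 1 — V_th is the open-circuit voltage V_A - V_B (nothing connected across the terminals).
Nodal analysis, taking node 2 as the 0 V reference.
Source V1 fixes V_0 = 10 V.
KCL at each unknown node (sum of currents leaving = 0; resistances in Ω):
  Node 1: (V_1 - 10)/10 + (V_1 - 0)/1000 = 0
Collecting terms: 0.101 × V_1 = 1  =>  V_1 = 9.901 V
V_th = V_1 - V_2 = 9.901 - 0 = 9.901 V
Step 2 — R_th: zero the source — replace V1 by a short circuit (node 2 merges into node 0) — and find the resistance seen between A (node 1) and B (node 0).
Reduce the network between node 1 (A) and node 0 (B) by series/parallel combination:
  Rp1 = R1 ‖ R2 (parallel, both between nodes 0 and 1) = 1/(1/10 + 1/1000) = 9.901 Ω
R_th = 9.901 Ω
I_n = V_th/R_th = 9.901/9.901 = 1 A, and R_n = R_th = 9.901 Ω

Final answer: I_n = 1 A, R_n = 9.901 Ω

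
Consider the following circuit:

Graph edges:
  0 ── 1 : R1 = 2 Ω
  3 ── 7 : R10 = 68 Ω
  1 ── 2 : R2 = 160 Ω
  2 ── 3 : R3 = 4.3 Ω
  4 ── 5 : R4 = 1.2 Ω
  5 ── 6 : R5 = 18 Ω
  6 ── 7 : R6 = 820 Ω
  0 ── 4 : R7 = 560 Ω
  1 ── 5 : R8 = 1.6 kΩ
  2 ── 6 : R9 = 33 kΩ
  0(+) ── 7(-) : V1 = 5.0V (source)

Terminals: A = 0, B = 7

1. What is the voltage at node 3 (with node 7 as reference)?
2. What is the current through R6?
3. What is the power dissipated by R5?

Nodal analysis, taking node 7 as the 0 V reference.
Source V1 fixes V_0 = 5 V.
KCL at each unknown node (sum of currents leaving = 0; resistances in Ω):
  Node 1: (V_1 - 5)/2 + (V_1 - V_2)/160 + (V_1 - V_5)/1600 = 0
  Node 2: (V_2 - V_1)/160 + (V_2 - V_3)/4.3 + (V_2 - V_6)/33000 = 0
  Node 3: (V_3 - V_2)/4.3 + (V_3 - 0)/68 = 0
  Node 4: (V_4 - V_5)/1.2 + (V_4 - 5)/560 = 0
  Node 5: (V_5 - V_4)/1.2 + (V_5 - V_6)/18 + (V_5 - V_1)/1600 = 0
  Node 6: (V_6 - V_5)/18 + (V_6 - 0)/820 + (V_6 - V_2)/33000 = 0
Collecting terms (coefficients in siemens):
  0.5069·V_1 - 0.00625·V_2 - 0.000625·V_5 = 2.5
  0.2388·V_2 - 0.00625·V_1 - 0.2326·V_3 - 0.0000303·V_6 = 0
  0.2473·V_3 - 0.2326·V_2 = 0
  0.8351·V_4 - 0.8333·V_5 = 0.008929
  0.8895·V_5 - 0.000625·V_1 - 0.8333·V_4 - 0.05556·V_6 = 0
  0.05681·V_6 - 0.0000303·V_2 - 0.05556·V_5 = 0
Solving these 6 simultaneous equations (Gaussian elimination) gives:
  V_1 = 4.955 V, V_2 = 1.545 V, V_3 = 1.453 V, V_4 = 3.325 V
  V_5 = 3.321 V, V_6 = 3.249 V
Part 1:
  Read off the nodal solution: V_3 = 1.453 V
Part 2:
  I_R6 = (V_6 - V_7)/R6 = (3.249 - 0)/820 = 0.003962 A
  Magnitude: I_R6 = 0.003962 A
Part 3:
  I_R5 = (V_5 - V_6)/R5 = (3.321 - 3.249)/18 = 0.004013 A
  P_R5 = I_R5² × R5 = (0.004013)² × 18 = 0.0002899 W

Final answers:
1. V_3 = 1.453 V
2. I_R6 = 0.003962 A
3. P_R5 = 0.0002899 W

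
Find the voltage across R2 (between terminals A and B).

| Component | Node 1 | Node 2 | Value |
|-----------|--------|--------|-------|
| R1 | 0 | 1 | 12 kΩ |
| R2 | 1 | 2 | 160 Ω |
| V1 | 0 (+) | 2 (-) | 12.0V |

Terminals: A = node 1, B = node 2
R1 and R2 are in series across V1 (node 0 → node 1 → node 2), and the output A–B is taken across R2, so this is a voltage divider.
Series current: I = V1/(R1 + R2) = 12/(12000 + 160) = 12/12160 = 0.0009868 A
V_R2 = I × R2 = V1 × R2/(R1 + R2) = 12 × 160/12160 = 0.1579 V

Final answer: 0.1579 V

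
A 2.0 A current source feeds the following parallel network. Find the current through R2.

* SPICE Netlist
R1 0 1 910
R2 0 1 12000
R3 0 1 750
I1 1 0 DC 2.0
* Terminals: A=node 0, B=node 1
All resistors sit directly between nodes 0 and 1, so they are in parallel and share one voltage V; the full source current 2 A splits among them.
1/R_par = 1/910 + 1/12000 + 1/750 = 0.002516 S  =>  R_par = 397.5 Ω
V = I × R_par = 2 × 397.5 = 795 V
I_R2 = V/R2 = 795/12000 = 0.06625 A

Final answer: 0.06625 A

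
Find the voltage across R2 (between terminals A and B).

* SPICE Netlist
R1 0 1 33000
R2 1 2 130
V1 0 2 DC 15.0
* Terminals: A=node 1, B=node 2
R1 and R2 are in series across V1 (node 0 → node 1 → node 2), and the output A–B is taken across R2, so this is a voltage divider.
Series current: I = V1/(R1 + R2) = 15/(33000 + 130) = 15/33130 = 0.0004528 A
V_R2 = I × R2 = V1 × R2/(R1 + R2) = 15 × 130/33130 = 0.05886 V

Final answer: 0.05886 V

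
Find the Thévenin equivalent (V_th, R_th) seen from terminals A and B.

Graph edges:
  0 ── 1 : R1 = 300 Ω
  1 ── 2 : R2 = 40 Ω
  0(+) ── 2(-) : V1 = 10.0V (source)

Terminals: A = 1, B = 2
Step 1 — V_th is the open-circuit voltage V_A - V_B (nothing connected across the terminals).
Nodal analysis, taking node 2 as the 0 V reference.
Source V1 fixes V_0 = 10 V.
KCL at each unknown node (sum of currents leaving = 0; resistances in Ω):
  Node 1: (V_1 - 10)/300 + (V_1 - 0)/40 = 0
Collecting terms: 0.02833 × V_1 = 0.03333  =>  V_1 = 1.176 V
V_th = V_1 - V_2 = 1.176 - 0 = 1.176 V
Step 2 — R_th: zero the source — replace V1 by a short circuit (node 2 merges into node 0) — and find the resistance seen between A (node 1) and B (node 0).
Reduce the network between node 1 (A) and node 0 (B) by series/parallel combination:
  Rp1 = R1 ‖ R2 (parallel, both between nodes 0 and 1) = 1/(1/300 + 1/40) = 35.29 Ω
R_th = 35.29 Ω

Final answer: V_th = 1.176 V, R_th = 35.29 Ω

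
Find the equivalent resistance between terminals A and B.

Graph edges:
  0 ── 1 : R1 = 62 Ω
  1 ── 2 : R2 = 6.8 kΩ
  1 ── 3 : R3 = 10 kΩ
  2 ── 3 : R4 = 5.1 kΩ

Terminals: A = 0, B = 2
Reduce the network between node 0 (A) and node 2 (B) by series/parallel combination:
  Rs1 = R3 + R4 (series, joined only at node 3) = 10000 + 5100 = 15100 Ω
  Rp1 = R2 ‖ Rs1 (parallel, both between nodes 1 and 2) = 1/(1/6800 + 1/15100) = 4689 Ω
  Rs2 = R1 + Rp1 (series, joined only at node 1) = 62 + 4689 = 4751 Ω
R_eq = 4.751 kΩ

Final answer: 4.751 kΩ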